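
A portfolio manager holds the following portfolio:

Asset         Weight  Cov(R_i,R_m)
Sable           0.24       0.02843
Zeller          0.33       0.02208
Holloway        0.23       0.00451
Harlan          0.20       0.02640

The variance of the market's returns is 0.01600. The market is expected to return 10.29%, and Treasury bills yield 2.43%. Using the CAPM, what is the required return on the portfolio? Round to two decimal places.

β_Sable = 0.02843 / 0.01600 = 1.7769
β_Zeller = 0.02208 / 0.01600 = 1.3800
β_Holloway = 0.00451 / 0.01600 = 0.2819
β_Harlan = 0.02640 / 0.01600 = 1.6500
β_P = Σ w_i β_i = 0.24×1.7769 + 0.33×1.3800 + 0.23×0.2819 + 0.20×1.6500 = 1.2767
MRP = 10.29% − 2.43% = 7.86%
E(R_P) = R_f + β_P × MRP = 2.43% + 1.2767 × 7.86% = 12.46%

12.46%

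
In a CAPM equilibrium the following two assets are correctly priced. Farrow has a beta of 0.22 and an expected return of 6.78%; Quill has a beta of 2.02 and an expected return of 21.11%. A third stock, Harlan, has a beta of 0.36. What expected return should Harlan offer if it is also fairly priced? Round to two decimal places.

7.89%

MRP (SML slope) = (21.11% − 6.78%) / (2.02 − 0.22) = 14.33% / 1.80 = 7.9611%
R_f (intercept) = 6.78% − 0.22 × 7.9611% = 5.0286%
E(R_Harlan) = R_f + β × MRP = 5.0286% + 0.36 × 7.9611% = 7.89%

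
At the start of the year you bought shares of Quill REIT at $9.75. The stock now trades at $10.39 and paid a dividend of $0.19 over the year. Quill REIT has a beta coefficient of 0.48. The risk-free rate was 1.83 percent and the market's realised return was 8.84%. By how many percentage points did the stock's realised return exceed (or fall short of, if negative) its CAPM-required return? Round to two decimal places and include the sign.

+3.32%

Realised HPR = (P1 + D1 − P0) / P0 = (10.39 + 0.19 − 9.75) / 9.75 = 0.83 / 9.75 = 8.5128%
MRP = 8.84% − 1.83% = 7.01%
CAPM required = R_f + β·MRP = 1.83% + 0.48 × 7.01% = 5.1948%
α = realised − required = 8.5128% − 5.1948% = +3.32%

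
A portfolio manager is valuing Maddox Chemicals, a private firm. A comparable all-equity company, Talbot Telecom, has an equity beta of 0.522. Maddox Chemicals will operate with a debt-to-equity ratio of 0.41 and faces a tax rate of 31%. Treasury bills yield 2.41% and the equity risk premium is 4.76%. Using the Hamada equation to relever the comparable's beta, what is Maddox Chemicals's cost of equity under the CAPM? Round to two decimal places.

5.60%

β_L = β_U × [1 + (1 − t)(D/E)] = 0.522 × [1 + (1 − 0.31) × 0.41]
    = 0.522 × [1 + 0.69 × 0.41] = 0.522 × 1.2829 = 0.6697
E(R) = R_f + β_L × MRP = 2.41% + 0.6697 × 4.76% = 5.60%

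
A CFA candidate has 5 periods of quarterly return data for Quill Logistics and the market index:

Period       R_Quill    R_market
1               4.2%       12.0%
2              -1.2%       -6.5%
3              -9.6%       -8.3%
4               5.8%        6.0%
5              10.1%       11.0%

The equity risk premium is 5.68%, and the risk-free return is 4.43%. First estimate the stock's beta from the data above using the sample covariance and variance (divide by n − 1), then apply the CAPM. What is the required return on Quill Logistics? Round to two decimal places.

8.36%

Mean R_i = (4.2 − 1.2 − 9.6 + 5.8 + 10.1) / 5 = 1.8600%
Mean R_m = (12.0 − 6.5 − 8.3 + 6.0 + 11.0) / 5 = 2.8400%
Σ(R_i − R̄_i)(R_m − R̄_m) = 257.3680  ⇒  Cov = 257.3680 / 4 = 64.3420
Σ(R_m − R̄_m)² = 371.8120  ⇒  Var(R_m) = 371.8120 / 4 = 92.9530
β = Cov / Var(R_m) = 64.3420 / 92.9530 = 0.6922
E(R) = R_f + β × MRP = 4.43% + 0.6922 × 5.68% = 8.36%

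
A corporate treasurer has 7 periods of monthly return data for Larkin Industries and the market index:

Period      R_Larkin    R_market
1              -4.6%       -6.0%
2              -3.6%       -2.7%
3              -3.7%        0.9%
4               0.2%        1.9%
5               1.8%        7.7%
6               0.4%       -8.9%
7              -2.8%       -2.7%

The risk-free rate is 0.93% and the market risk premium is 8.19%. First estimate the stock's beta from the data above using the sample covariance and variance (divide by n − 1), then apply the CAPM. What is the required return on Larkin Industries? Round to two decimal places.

Mean R_i = (-4.6 − 3.6 − 3.7 + 0.2 + 1.8 + 0.4 − 2.8) / 7 = -1.7571%
Mean R_m = (-6.0 − 2.7 + 0.9 + 1.9 + 7.7 − 8.9 − 2.7) / 7 = -1.4000%
Σ(R_i − R̄_i)(R_m − R̄_m) = 35.0100  ⇒  Cov = 35.0100 / 6 = 5.8350
Σ(R_m − R̄_m)² = 179.7800  ⇒  Var(R_m) = 179.7800 / 6 = 29.9633
β = Cov / Var(R_m) = 5.8350 / 29.9633 = 0.1947
E(R) = R_f + β × MRP = 0.93% + 0.1947 × 8.19% = 2.52%

2.52%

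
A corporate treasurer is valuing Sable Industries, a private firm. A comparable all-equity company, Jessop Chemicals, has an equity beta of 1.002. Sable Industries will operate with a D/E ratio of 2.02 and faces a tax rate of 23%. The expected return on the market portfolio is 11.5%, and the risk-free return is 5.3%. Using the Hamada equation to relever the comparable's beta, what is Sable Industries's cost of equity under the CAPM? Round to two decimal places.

21.18%

β_L = β_U × [1 + (1 − t)(D/E)] = 1.002 × [1 + (1 − 0.23) × 2.02]
    = 1.002 × [1 + 0.77 × 2.02] = 1.002 × 2.5554 = 2.5605
MRP = 11.5% − 5.3% = 6.20%
E(R) = R_f + β_L × MRP = 5.3% + 2.5605 × 6.2% = 21.18%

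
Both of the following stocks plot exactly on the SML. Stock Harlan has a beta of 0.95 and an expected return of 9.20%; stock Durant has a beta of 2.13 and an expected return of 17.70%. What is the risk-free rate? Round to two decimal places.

Both satisfy E(R) = R_f + β·MRP, so the slope of the SML is
MRP = (17.70% − 9.20%) / (2.13 − 0.95) = 8.50% / 1.18 = 7.2034%
R_f = E(R_Harlan) − β_Harlan·MRP = 9.20% − 0.95 × 7.2034% = 2.3568%

2.36%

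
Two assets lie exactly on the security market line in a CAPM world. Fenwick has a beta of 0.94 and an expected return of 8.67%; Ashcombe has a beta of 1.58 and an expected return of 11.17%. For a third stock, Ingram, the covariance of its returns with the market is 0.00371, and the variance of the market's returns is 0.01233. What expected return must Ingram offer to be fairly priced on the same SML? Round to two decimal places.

6.17%

MRP = (11.17% − 8.67%) / (1.58 − 0.94) = 3.9063%
R_f = 8.67% − 0.94 × 3.9063% = 4.9981%
β_Ingram = Cov / Var(R_m) = 0.00371 / 0.01233 = 0.3009
E(R_Ingram) = R_f + β × MRP = 4.9981% + 0.3009 × 3.9063% = 6.17%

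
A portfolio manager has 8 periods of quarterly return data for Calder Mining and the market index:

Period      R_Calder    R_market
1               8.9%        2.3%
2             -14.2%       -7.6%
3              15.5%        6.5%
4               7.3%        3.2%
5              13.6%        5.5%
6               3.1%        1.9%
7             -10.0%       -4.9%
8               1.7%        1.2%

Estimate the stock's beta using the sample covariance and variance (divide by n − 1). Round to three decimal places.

2.148

Mean R_i = (8.9 − 14.2 + 15.5 + 7.3 + 13.6 + 3.1 − 10.0 + 1.7) / 8 = 3.2375%
Mean R_m = (2.3 − 7.6 + 6.5 + 3.2 + 5.5 + 1.9 − 4.9 + 1.2) / 8 = 1.0125%
Σ(R_i − R̄_i)(R_m − R̄_m) = 358.0063  ⇒  Cov = 358.0063 / 7 = 51.1438
Σ(R_m − R̄_m)² = 166.6488  ⇒  Var(R_m) = 166.6488 / 7 = 23.8070
β = Cov / Var(R_m) = 51.1438 / 23.8070 = 2.1483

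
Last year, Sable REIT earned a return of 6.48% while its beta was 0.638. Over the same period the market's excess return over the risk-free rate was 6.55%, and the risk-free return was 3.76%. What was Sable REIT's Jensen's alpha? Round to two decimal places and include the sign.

CAPM benchmark = R_f + β(R_m − R_f) = 3.76% + 0.638 × 6.55% = 7.93890%
α = actual − benchmark = 6.48% − 7.93890% = -1.46%

-1.46%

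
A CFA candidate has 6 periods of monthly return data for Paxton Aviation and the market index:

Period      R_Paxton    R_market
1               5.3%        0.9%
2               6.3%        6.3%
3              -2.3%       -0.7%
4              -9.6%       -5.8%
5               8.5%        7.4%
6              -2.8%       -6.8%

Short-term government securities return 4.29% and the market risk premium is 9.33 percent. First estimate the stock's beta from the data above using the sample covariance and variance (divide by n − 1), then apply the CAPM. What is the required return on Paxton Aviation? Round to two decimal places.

14.00%

Mean R_i = (5.3 + 6.3 − 2.3 − 9.6 + 8.5 − 2.8) / 6 = 0.9000%
Mean R_m = (0.9 + 6.3 − 0.7 − 5.8 + 7.4 − 6.8) / 6 = 0.2167%
Σ(R_i − R̄_i)(R_m − R̄_m) = 182.5200  ⇒  Cov = 182.5200 / 5 = 36.5040
Σ(R_m − R̄_m)² = 175.3483  ⇒  Var(R_m) = 175.3483 / 5 = 35.0697
β = Cov / Var(R_m) = 36.5040 / 35.0697 = 1.0409
E(R) = R_f + β × MRP = 4.29% + 1.0409 × 9.33% = 14.00%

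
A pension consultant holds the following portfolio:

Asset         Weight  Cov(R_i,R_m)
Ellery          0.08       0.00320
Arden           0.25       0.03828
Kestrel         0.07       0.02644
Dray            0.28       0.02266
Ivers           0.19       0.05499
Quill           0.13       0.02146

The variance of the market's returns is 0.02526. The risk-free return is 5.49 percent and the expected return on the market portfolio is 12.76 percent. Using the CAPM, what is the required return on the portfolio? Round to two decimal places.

β_Ellery = 0.00320 / 0.02526 = 0.1267
β_Arden = 0.03828 / 0.02526 = 1.5154
β_Kestrel = 0.02644 / 0.02526 = 1.0467
β_Dray = 0.02266 / 0.02526 = 0.8971
β_Ivers = 0.05499 / 0.02526 = 2.1770
β_Quill = 0.02146 / 0.02526 = 0.8496
β_P = Σ w_i β_i = 0.08×0.1267 + 0.25×1.5154 + 0.07×1.0467 + 0.28×0.8971 + 0.19×2.1770 + 0.13×0.8496 = 1.2375
MRP = 12.76% − 5.49% = 7.27%
E(R_P) = R_f + β_P × MRP = 5.49% + 1.2375 × 7.27% = 14.49%

14.49%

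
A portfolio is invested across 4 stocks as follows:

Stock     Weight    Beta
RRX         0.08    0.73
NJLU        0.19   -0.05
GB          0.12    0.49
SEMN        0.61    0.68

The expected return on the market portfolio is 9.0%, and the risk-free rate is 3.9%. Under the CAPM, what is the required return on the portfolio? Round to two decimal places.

β_P = Σ w_i β_i = 0.08×0.73 + 0.19×-0.05 + 0.12×0.49 + 0.61×0.68 = 0.5225
MRP = 9.0% − 3.9% = 5.10%
E(R_P) = R_f + β_P × MRP = 3.9% + 0.5225 × 5.1% = 6.56%

6.56%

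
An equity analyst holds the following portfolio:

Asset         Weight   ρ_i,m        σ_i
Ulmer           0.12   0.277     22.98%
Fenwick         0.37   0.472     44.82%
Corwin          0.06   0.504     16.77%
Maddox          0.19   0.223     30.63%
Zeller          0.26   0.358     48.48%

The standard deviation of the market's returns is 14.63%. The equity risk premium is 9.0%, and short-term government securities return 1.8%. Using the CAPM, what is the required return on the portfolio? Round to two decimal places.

10.97%

β_Ulmer = 0.277 × 22.98% / 14.63% = 0.4351
β_Fenwick = 0.472 × 44.82% / 14.63% = 1.4460
β_Corwin = 0.504 × 16.77% / 14.63% = 0.5777
β_Maddox = 0.223 × 30.63% / 14.63% = 0.4669
β_Zeller = 0.358 × 48.48% / 14.63% = 1.1863
β_P = Σ w_i β_i = 0.12×0.4351 + 0.37×1.4460 + 0.06×0.5777 + 0.19×0.4669 + 0.26×1.1863 = 1.0190
E(R_P) = R_f + β_P × MRP = 1.8% + 1.0190 × 9.0% = 10.97%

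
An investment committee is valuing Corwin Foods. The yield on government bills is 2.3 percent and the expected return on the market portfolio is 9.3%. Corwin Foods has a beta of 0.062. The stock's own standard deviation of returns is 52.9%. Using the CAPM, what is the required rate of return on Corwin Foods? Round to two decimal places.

Market risk premium = E(R_m) − R_f = 9.3% − 2.3% = 7.00%
E(R) = R_f + β × MRP = 2.3% + 0.062 × 7.0% = 2.73%

2.73%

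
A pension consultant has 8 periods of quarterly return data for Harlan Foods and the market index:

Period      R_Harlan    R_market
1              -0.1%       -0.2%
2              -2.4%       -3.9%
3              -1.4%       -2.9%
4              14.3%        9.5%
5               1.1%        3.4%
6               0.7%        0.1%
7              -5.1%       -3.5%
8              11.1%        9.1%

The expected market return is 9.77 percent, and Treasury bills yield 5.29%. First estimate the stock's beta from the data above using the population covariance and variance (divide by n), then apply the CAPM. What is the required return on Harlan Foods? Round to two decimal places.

10.69%

Mean R_i = (-0.1 − 2.4 − 1.4 + 14.3 + 1.1 + 0.7 − 5.1 + 11.1) / 8 = 2.2750%
Mean R_m = (-0.2 − 3.9 − 2.9 + 9.5 + 3.4 + 0.1 − 3.5 + 9.1) / 8 = 1.4500%
Σ(R_i − R̄_i)(R_m − R̄_m) = 245.5700  ⇒  Cov = 245.5700 / 8 = 30.6963
Σ(R_m − R̄_m)² = 203.7200  ⇒  Var(R_m) = 203.7200 / 8 = 25.4650
β = Cov / Var(R_m) = 30.6963 / 25.4650 = 1.2054
MRP = 9.77% − 5.29% = 4.48%
E(R) = R_f + β × MRP = 5.29% + 1.2054 × 4.48% = 10.69%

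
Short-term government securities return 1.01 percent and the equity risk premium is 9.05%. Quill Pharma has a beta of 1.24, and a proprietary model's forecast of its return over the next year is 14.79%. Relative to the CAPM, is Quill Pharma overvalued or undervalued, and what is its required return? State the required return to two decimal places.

Required return = R_f + β·MRP = 1.01% + 1.24 × 9.05% = 12.23%
Forecast 14.79% > required 12.23% → the stock plots above the SML → undervalued.

Undervalued; required return 12.23%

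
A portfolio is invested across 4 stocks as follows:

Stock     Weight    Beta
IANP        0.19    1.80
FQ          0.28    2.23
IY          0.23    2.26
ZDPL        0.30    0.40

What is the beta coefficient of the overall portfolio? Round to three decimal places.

1.606

β_P = Σ w_i β_i = 0.19×1.80 + 0.28×2.23 + 0.23×2.26 + 0.30×0.40 = 1.6062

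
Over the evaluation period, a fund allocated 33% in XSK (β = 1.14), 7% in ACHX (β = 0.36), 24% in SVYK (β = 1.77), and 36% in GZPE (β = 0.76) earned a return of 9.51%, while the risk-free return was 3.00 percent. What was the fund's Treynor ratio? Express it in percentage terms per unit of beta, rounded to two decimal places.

5.92%

β_P = 0.33×1.14 + 0.07×0.36 + 0.24×1.77 + 0.36×0.76 = 1.0998
Treynor = (R_P − R_f) / β_P = (9.51% − 3.00%) / 1.0998 = 6.51% / 1.0998 = 5.92%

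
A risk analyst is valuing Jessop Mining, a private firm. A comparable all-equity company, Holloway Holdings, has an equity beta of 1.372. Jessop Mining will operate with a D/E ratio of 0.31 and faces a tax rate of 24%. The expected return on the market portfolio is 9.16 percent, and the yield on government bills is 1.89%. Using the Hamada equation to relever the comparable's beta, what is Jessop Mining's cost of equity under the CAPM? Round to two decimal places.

14.21%

β_L = β_U × [1 + (1 − t)(D/E)] = 1.372 × [1 + (1 − 0.24) × 0.31]
    = 1.372 × [1 + 0.76 × 0.31] = 1.372 × 1.2356 = 1.6952
MRP = 9.16% − 1.89% = 7.27%
E(R) = R_f + β_L × MRP = 1.89% + 1.6952 × 7.27% = 14.21%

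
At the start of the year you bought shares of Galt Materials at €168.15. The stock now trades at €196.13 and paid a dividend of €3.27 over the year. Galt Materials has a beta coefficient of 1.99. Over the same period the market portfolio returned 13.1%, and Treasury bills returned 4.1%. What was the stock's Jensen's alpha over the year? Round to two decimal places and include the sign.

-3.43%

Realised HPR = (P1 + D1 − P0) / P0 = (196.13 + 3.27 − 168.15) / 168.15 = 31.25 / 168.15 = 18.5846%
MRP = 13.1% − 4.1% = 9.00%
CAPM required = R_f + β·MRP = 4.1% + 1.99 × 9.0% = 22.0100%
α = realised − required = 18.5846% − 22.0100% = -3.43%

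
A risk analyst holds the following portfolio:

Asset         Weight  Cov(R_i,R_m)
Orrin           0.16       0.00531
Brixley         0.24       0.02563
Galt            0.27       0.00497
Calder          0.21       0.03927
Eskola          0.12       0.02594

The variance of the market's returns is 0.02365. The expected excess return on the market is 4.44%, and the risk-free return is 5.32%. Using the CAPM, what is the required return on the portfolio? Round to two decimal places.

9.02%

β_Orrin = 0.00531 / 0.02365 = 0.2245
β_Brixley = 0.02563 / 0.02365 = 1.0837
β_Galt = 0.00497 / 0.02365 = 0.2101
β_Calder = 0.03927 / 0.02365 = 1.6605
β_Eskola = 0.02594 / 0.02365 = 1.0968
β_P = Σ w_i β_i = 0.16×0.2245 + 0.24×1.0837 + 0.27×0.2101 + 0.21×1.6605 + 0.12×1.0968 = 0.8331
E(R_P) = R_f + β_P × MRP = 5.32% + 0.8331 × 4.44% = 9.02%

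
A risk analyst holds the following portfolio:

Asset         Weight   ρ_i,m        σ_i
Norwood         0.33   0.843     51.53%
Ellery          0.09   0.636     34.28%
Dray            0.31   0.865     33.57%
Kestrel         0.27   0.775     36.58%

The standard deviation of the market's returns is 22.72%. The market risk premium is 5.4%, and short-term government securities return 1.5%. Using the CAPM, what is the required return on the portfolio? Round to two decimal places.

9.33%

β_Norwood = 0.843 × 51.53% / 22.72% = 1.9120
β_Ellery = 0.636 × 34.28% / 22.72% = 0.9596
β_Dray = 0.865 × 33.57% / 22.72% = 1.2781
β_Kestrel = 0.775 × 36.58% / 22.72% = 1.2478
β_P = Σ w_i β_i = 0.33×1.9120 + 0.09×0.9596 + 0.31×1.2781 + 0.27×1.2478 = 1.4504
E(R_P) = R_f + β_P × MRP = 1.5% + 1.4504 × 5.4% = 9.33%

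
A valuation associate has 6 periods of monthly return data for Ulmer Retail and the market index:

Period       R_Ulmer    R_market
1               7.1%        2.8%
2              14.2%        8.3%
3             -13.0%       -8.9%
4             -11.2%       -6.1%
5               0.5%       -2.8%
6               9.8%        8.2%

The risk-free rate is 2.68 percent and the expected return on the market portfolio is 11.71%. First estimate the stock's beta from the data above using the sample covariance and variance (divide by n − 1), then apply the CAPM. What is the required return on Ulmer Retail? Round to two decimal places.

Mean R_i = (7.1 + 14.2 − 13.0 − 11.2 + 0.5 + 9.8) / 6 = 1.2333%
Mean R_m = (2.8 + 8.3 − 8.9 − 6.1 − 2.8 + 8.2) / 6 = 0.2500%
Σ(R_i − R̄_i)(R_m − R̄_m) = 398.8700  ⇒  Cov = 398.8700 / 5 = 79.7740
Σ(R_m − R̄_m)² = 267.8550  ⇒  Var(R_m) = 267.8550 / 5 = 53.5710
β = Cov / Var(R_m) = 79.7740 / 53.5710 = 1.4891
MRP = 11.71% − 2.68% = 9.03%
E(R) = R_f + β × MRP = 2.68% + 1.4891 × 9.03% = 16.13%

16.13%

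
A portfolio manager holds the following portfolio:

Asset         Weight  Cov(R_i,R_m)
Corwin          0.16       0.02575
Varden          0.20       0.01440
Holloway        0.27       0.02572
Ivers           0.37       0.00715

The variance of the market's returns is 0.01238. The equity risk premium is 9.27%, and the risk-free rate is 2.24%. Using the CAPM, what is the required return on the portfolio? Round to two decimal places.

β_Corwin = 0.02575 / 0.01238 = 2.0800
β_Varden = 0.01440 / 0.01238 = 1.1632
β_Holloway = 0.02572 / 0.01238 = 2.0775
β_Ivers = 0.00715 / 0.01238 = 0.5775
β_P = Σ w_i β_i = 0.16×2.0800 + 0.20×1.1632 + 0.27×2.0775 + 0.37×0.5775 = 1.3400
E(R_P) = R_f + β_P × MRP = 2.24% + 1.3400 × 9.27% = 14.66%

14.66%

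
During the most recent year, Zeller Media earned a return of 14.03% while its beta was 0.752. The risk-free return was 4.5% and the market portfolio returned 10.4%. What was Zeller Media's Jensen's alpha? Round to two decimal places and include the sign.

Market excess return = 10.4% − 4.5% = 5.90%
CAPM benchmark = R_f + β(R_m − R_f) = 4.5% + 0.752 × 5.9% = 8.9368%
α = actual − benchmark = 14.03% − 8.9368% = +5.09%

+5.09%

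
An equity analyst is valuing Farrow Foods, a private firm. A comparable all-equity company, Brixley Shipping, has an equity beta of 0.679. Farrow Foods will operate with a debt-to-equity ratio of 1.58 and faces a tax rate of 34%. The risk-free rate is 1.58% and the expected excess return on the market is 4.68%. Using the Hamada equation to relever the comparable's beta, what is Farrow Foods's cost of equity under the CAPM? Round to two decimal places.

8.07%

β_L = β_U × [1 + (1 − t)(D/E)] = 0.679 × [1 + (1 − 0.34) × 1.58]
    = 0.679 × [1 + 0.66 × 1.58] = 0.679 × 2.0428 = 1.3871
E(R) = R_f + β_L × MRP = 1.58% + 1.3871 × 4.68% = 8.07%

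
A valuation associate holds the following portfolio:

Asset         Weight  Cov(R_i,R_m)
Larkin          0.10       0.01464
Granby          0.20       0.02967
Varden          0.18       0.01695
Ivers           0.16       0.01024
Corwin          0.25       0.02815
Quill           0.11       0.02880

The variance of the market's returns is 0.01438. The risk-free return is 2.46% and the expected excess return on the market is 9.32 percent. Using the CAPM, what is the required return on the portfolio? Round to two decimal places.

16.91%

β_Larkin = 0.01464 / 0.01438 = 1.0181
β_Granby = 0.02967 / 0.01438 = 2.0633
β_Varden = 0.01695 / 0.01438 = 1.1787
β_Ivers = 0.01024 / 0.01438 = 0.7121
β_Corwin = 0.02815 / 0.01438 = 1.9576
β_Quill = 0.02880 / 0.01438 = 2.0028
β_P = Σ w_i β_i = 0.10×1.0181 + 0.20×2.0633 + 0.18×1.1787 + 0.16×0.7121 + 0.25×1.9576 + 0.11×2.0028 = 1.5503
E(R_P) = R_f + β_P × MRP = 2.46% + 1.5503 × 9.32% = 16.91%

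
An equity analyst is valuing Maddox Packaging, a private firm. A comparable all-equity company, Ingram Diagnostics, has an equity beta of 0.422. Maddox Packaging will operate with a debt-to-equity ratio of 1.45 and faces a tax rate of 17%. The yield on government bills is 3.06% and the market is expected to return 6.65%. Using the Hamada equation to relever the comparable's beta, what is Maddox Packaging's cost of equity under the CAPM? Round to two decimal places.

6.40%

β_L = β_U × [1 + (1 − t)(D/E)] = 0.422 × [1 + (1 − 0.17) × 1.45]
    = 0.422 × [1 + 0.83 × 1.45] = 0.422 × 2.2035 = 0.9299
MRP = 6.65% − 3.06% = 3.59%
E(R) = R_f + β_L × MRP = 3.06% + 0.9299 × 3.59% = 6.40%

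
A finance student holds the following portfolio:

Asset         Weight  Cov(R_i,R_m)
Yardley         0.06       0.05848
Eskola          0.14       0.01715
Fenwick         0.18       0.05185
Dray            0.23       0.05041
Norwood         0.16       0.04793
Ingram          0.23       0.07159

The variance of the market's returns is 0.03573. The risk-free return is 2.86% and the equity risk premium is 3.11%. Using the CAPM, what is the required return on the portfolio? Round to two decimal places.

β_Yardley = 0.05848 / 0.03573 = 1.6367
β_Eskola = 0.01715 / 0.03573 = 0.4800
β_Fenwick = 0.05185 / 0.03573 = 1.4512
β_Dray = 0.05041 / 0.03573 = 1.4109
β_Norwood = 0.04793 / 0.03573 = 1.3414
β_Ingram = 0.07159 / 0.03573 = 2.0036
β_P = Σ w_i β_i = 0.06×1.6367 + 0.14×0.4800 + 0.18×1.4512 + 0.23×1.4109 + 0.16×1.3414 + 0.23×2.0036 = 1.4266
E(R_P) = R_f + β_P × MRP = 2.86% + 1.4266 × 3.11% = 7.30%

7.30%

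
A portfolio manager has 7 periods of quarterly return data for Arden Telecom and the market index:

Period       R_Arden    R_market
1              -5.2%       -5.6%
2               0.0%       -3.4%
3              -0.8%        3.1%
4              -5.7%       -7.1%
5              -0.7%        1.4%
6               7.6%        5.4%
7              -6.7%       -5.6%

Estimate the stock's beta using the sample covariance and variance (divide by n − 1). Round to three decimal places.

0.861

Mean R_i = (-5.2 + 0.0 − 0.8 − 5.7 − 0.7 + 7.6 − 6.7) / 7 = -1.6429%
Mean R_m = (-5.6 − 3.4 + 3.1 − 7.1 + 1.4 + 5.4 − 5.6) / 7 = -1.6857%
Σ(R_i − R̄_i)(R_m − R̄_m) = 125.3043  ⇒  Cov = 125.3043 / 6 = 20.8841
Σ(R_m − R̄_m)² = 145.5286  ⇒  Var(R_m) = 145.5286 / 6 = 24.2548
β = Cov / Var(R_m) = 20.8841 / 24.2548 = 0.8610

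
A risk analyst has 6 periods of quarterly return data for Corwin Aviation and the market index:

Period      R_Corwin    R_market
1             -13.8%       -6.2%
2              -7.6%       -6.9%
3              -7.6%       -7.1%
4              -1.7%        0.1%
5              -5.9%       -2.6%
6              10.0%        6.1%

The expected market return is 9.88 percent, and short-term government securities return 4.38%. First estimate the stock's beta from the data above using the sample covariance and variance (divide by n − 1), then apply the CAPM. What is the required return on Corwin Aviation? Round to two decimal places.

12.33%

Mean R_i = (-13.8 − 7.6 − 7.6 − 1.7 − 5.9 + 10.0) / 6 = -4.4333%
Mean R_m = (-6.2 − 6.9 − 7.1 + 0.1 − 2.6 + 6.1) / 6 = -2.7667%
Σ(R_i − R̄_i)(R_m − R̄_m) = 194.5367  ⇒  Cov = 194.5367 / 5 = 38.9073
Σ(R_m − R̄_m)² = 134.5133  ⇒  Var(R_m) = 134.5133 / 5 = 26.9027
β = Cov / Var(R_m) = 38.9073 / 26.9027 = 1.4462
MRP = 9.88% − 4.38% = 5.50%
E(R) = R_f + β × MRP = 4.38% + 1.4462 × 5.50% = 12.33%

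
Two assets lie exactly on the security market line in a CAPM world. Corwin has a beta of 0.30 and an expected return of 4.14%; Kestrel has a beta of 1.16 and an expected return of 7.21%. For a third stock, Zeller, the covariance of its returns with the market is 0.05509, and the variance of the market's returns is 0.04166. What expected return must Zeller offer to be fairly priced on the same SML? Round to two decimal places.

MRP = (7.21% − 4.14%) / (1.16 − 0.30) = 3.5698%
R_f = 4.14% − 0.30 × 3.5698% = 3.0691%
β_Zeller = Cov / Var(R_m) = 0.05509 / 0.04166 = 1.3224
E(R_Zeller) = R_f + β × MRP = 3.0691% + 1.3224 × 3.5698% = 7.79%

7.79%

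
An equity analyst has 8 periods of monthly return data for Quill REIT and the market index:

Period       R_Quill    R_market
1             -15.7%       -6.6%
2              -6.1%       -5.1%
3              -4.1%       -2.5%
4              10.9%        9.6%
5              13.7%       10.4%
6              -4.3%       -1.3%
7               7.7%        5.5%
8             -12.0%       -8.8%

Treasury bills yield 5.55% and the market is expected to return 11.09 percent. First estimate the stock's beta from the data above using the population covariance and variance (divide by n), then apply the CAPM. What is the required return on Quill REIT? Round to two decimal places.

Mean R_i = (-15.7 − 6.1 − 4.1 + 10.9 + 13.7 − 4.3 + 7.7 − 12.0) / 8 = -1.2375%
Mean R_m = (-6.6 − 5.1 − 2.5 + 9.6 + 10.4 − 1.3 + 5.5 − 8.8) / 8 = 0.1500%
Σ(R_i − R̄_i)(R_m − R̄_m) = 547.1250  ⇒  Cov = 547.1250 / 8 = 68.3906
Σ(R_m − R̄_m)² = 385.3400  ⇒  Var(R_m) = 385.3400 / 8 = 48.1675
β = Cov / Var(R_m) = 68.3906 / 48.1675 = 1.4198
MRP = 11.09% − 5.55% = 5.54%
E(R) = R_f + β × MRP = 5.55% + 1.4198 × 5.54% = 13.42%

13.42%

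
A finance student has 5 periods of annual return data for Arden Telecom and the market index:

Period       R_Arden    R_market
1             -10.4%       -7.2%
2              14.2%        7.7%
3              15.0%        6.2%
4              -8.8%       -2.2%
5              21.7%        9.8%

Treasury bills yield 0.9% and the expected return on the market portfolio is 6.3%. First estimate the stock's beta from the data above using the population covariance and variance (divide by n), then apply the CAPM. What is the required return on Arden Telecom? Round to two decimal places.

11.69%

Mean R_i = (-10.4 + 14.2 + 15.0 − 8.8 + 21.7) / 5 = 6.3400%
Mean R_m = (-7.2 + 7.7 + 6.2 − 2.2 + 9.8) / 5 = 2.8600%
Σ(R_i − R̄_i)(R_m − R̄_m) = 418.5780  ⇒  Cov = 418.5780 / 5 = 83.7156
Σ(R_m − R̄_m)² = 209.5520  ⇒  Var(R_m) = 209.5520 / 5 = 41.9104
β = Cov / Var(R_m) = 83.7156 / 41.9104 = 1.9975
MRP = 6.3% − 0.9% = 5.40%
E(R) = R_f + β × MRP = 0.9% + 1.9975 × 5.4% = 11.69%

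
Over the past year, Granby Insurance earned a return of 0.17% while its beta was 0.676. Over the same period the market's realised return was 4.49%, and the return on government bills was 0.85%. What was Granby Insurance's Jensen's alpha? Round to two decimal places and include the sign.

Market excess return = 4.49% − 0.85% = 3.64%
CAPM benchmark = R_f + β(R_m − R_f) = 0.85% + 0.676 × 3.64% = 3.31064%
α = actual − benchmark = 0.17% − 3.31064% = -3.14%

-3.14%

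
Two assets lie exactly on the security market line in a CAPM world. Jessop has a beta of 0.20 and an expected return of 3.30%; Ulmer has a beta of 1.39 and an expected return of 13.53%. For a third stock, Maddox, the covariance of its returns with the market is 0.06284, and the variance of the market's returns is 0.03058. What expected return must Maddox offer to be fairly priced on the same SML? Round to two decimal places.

19.25%

MRP = (13.53% − 3.30%) / (1.39 − 0.20) = 8.5966%
R_f = 3.30% − 0.20 × 8.5966% = 1.5807%
β_Maddox = Cov / Var(R_m) = 0.06284 / 0.03058 = 2.0549
E(R_Maddox) = R_f + β × MRP = 1.5807% + 2.0549 × 8.5966% = 19.25%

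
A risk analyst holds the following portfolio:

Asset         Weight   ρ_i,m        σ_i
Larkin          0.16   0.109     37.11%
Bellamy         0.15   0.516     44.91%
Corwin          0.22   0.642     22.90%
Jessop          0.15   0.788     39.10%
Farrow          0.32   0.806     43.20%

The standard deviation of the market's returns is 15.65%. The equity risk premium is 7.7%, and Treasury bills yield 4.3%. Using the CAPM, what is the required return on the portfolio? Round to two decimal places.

15.68%

β_Larkin = 0.109 × 37.11% / 15.65% = 0.2585
β_Bellamy = 0.516 × 44.91% / 15.65% = 1.4807
β_Corwin = 0.642 × 22.90% / 15.65% = 0.9394
β_Jessop = 0.788 × 39.10% / 15.65% = 1.9687
β_Farrow = 0.806 × 43.20% / 15.65% = 2.2249
β_P = Σ w_i β_i = 0.16×0.2585 + 0.15×1.4807 + 0.22×0.9394 + 0.15×1.9687 + 0.32×2.2249 = 1.4774
E(R_P) = R_f + β_P × MRP = 4.3% + 1.4774 × 7.7% = 15.68%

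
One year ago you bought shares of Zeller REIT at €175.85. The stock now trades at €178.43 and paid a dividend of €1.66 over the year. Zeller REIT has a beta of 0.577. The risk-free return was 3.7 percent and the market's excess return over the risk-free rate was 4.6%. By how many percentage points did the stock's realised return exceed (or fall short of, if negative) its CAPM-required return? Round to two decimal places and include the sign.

Realised HPR = (P1 + D1 − P0) / P0 = (178.43 + 1.66 − 175.85) / 175.85 = 4.24 / 175.85 = 2.4111%
CAPM required = R_f + β·MRP = 3.7% + 0.577 × 4.6% = 6.3542%
α = realised − required = 2.4111% − 6.3542% = -3.94%

-3.94%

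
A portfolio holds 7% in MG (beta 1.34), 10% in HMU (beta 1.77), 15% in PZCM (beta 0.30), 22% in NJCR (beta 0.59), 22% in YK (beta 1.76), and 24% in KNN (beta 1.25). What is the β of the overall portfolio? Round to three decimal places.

1.133

β_P = Σ w_i β_i = 0.07×1.34 + 0.10×1.77 + 0.15×0.30 + 0.22×0.59 + 0.22×1.76 + 0.24×1.25 = 1.1328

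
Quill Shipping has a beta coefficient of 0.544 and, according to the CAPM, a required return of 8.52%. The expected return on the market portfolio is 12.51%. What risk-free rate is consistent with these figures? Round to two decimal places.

3.76%

E(R) = R_f + β(E(R_m) − R_f) = R_f(1 − β) + β·E(R_m)
8.52% = R_f × (1 − 0.544) + 0.544 × 12.51%
8.52% = R_f × 0.456 + 6.80544%
R_f = (8.52% − 6.80544%) / 0.456 = 3.76%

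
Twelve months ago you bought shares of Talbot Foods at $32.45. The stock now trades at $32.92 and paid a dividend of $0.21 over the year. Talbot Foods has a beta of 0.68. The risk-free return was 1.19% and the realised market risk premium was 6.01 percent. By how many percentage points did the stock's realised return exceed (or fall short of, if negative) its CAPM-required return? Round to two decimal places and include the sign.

Realised HPR = (P1 + D1 − P0) / P0 = (32.92 + 0.21 − 32.45) / 32.45 = 0.68 / 32.45 = 2.0955%
CAPM required = R_f + β·MRP = 1.19% + 0.68 × 6.01% = 5.2768%
α = realised − required = 2.0955% − 5.2768% = -3.18%

-3.18%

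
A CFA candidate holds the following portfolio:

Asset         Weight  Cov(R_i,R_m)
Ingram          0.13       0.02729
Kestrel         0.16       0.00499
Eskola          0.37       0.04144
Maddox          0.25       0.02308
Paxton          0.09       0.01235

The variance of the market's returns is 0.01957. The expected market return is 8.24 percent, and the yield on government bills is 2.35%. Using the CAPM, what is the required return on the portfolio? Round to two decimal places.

β_Ingram = 0.02729 / 0.01957 = 1.3945
β_Kestrel = 0.00499 / 0.01957 = 0.2550
β_Eskola = 0.04144 / 0.01957 = 2.1175
β_Maddox = 0.02308 / 0.01957 = 1.1794
β_Paxton = 0.01235 / 0.01957 = 0.6311
β_P = Σ w_i β_i = 0.13×1.3945 + 0.16×0.2550 + 0.37×2.1175 + 0.25×1.1794 + 0.09×0.6311 = 1.3572
MRP = 8.24% − 2.35% = 5.89%
E(R_P) = R_f + β_P × MRP = 2.35% + 1.3572 × 5.89% = 10.34%

10.34%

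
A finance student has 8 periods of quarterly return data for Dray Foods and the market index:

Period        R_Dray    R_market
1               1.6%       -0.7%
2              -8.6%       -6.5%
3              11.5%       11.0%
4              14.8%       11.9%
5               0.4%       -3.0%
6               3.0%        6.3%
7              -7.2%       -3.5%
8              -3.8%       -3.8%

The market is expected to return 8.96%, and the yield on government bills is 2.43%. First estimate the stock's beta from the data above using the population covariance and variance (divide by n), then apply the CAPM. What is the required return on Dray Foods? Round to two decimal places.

Mean R_i = (1.6 − 8.6 + 11.5 + 14.8 + 0.4 + 3.0 − 7.2 − 3.8) / 8 = 1.4625%
Mean R_m = (-0.7 − 6.5 + 11.0 + 11.9 − 3.0 + 6.3 − 3.5 − 3.8) / 8 = 1.4625%
Σ(R_i − R̄_i)(R_m − R̄_m) = 397.6288  ⇒  Cov = 397.6288 / 8 = 49.7036
Σ(R_m − R̄_m)² = 363.6188  ⇒  Var(R_m) = 363.6188 / 8 = 45.4524
β = Cov / Var(R_m) = 49.7036 / 45.4524 = 1.0935
MRP = 8.96% − 2.43% = 6.53%
E(R) = R_f + β × MRP = 2.43% + 1.0935 × 6.53% = 9.57%

9.57%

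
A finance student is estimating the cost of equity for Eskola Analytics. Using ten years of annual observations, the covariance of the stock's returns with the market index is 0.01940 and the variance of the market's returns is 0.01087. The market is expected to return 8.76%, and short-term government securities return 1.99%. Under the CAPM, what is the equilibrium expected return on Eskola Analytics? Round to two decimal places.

β = Cov(R_i, R_m) / Var(R_m) = 0.01940 / 0.01087 = 1.7847
MRP = 8.76% − 1.99% = 6.77%
E(R) = R_f + β × MRP = 1.99% + 1.7847 × 6.77% = 14.07%

14.07%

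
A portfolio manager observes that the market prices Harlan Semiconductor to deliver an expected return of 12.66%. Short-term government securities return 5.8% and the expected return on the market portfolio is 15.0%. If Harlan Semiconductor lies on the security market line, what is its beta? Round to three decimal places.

0.746

MRP = 15.0% − 5.8% = 9.20%
β = (E(R) − R_f) / MRP = (12.66% − 5.8%) / 9.2% = 6.86% / 9.2% = 0.746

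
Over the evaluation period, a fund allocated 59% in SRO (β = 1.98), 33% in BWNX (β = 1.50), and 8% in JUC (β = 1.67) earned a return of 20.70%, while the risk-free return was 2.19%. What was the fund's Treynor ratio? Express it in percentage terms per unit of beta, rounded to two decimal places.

10.30%

β_P = 0.59×1.98 + 0.33×1.50 + 0.08×1.67 = 1.7968
Treynor = (R_P − R_f) / β_P = (20.70% − 2.19%) / 1.7968 = 18.51% / 1.7968 = 10.30%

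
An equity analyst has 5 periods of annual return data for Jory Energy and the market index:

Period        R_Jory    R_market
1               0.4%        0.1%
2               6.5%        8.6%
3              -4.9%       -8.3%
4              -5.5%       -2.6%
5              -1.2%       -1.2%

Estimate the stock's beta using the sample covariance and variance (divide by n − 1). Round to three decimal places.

Mean R_i = (0.4 + 6.5 − 4.9 − 5.5 − 1.2) / 5 = -0.9400%
Mean R_m = (0.1 + 8.6 − 8.3 − 2.6 − 1.2) / 5 = -0.6800%
Σ(R_i − R̄_i)(R_m − R̄_m) = 109.1540  ⇒  Cov = 109.1540 / 4 = 27.2885
Σ(R_m − R̄_m)² = 148.7480  ⇒  Var(R_m) = 148.7480 / 4 = 37.1870
β = Cov / Var(R_m) = 27.2885 / 37.1870 = 0.7338

0.734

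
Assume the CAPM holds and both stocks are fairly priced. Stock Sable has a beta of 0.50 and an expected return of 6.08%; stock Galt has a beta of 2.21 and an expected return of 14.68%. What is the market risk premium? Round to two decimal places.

Both satisfy E(R) = R_f + β·MRP, so the slope of the SML is
MRP = (14.68% − 6.08%) / (2.21 − 0.50) = 8.60% / 1.71 = 5.0292%

5.03%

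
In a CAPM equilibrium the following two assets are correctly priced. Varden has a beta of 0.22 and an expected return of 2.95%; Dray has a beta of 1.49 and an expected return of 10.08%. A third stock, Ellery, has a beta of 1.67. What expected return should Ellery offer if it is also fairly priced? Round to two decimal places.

MRP (SML slope) = (10.08% − 2.95%) / (1.49 − 0.22) = 7.13% / 1.27 = 5.6142%
R_f (intercept) = 2.95% − 0.22 × 5.6142% = 1.7149%
E(R_Ellery) = R_f + β × MRP = 1.7149% + 1.67 × 5.6142% = 11.09%

11.09%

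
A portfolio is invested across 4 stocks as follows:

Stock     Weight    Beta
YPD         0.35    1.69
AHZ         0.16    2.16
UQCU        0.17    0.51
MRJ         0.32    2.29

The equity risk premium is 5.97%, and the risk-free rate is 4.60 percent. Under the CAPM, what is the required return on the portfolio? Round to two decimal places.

15.09%

β_P = Σ w_i β_i = 0.35×1.69 + 0.16×2.16 + 0.17×0.51 + 0.32×2.29 = 1.7566
E(R_P) = R_f + β_P × MRP = 4.60% + 1.7566 × 5.97% = 15.09%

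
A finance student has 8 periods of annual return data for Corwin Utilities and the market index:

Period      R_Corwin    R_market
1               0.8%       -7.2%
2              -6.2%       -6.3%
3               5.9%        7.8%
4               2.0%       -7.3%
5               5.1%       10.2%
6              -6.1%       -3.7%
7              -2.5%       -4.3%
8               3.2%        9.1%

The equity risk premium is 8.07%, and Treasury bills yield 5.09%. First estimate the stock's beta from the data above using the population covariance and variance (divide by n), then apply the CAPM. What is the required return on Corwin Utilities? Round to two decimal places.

8.51%

Mean R_i = (0.8 − 6.2 + 5.9 + 2.0 + 5.1 − 6.1 − 2.5 + 3.2) / 8 = 0.2750%
Mean R_m = (-7.2 − 6.3 + 7.8 − 7.3 + 10.2 − 3.7 − 4.3 + 9.1) / 8 = -0.2125%
Σ(R_i − R̄_i)(R_m − R̄_m) = 179.6475  ⇒  Cov = 179.6475 / 8 = 22.4559
Σ(R_m − R̄_m)² = 424.3288  ⇒  Var(R_m) = 424.3288 / 8 = 53.0411
β = Cov / Var(R_m) = 22.4559 / 53.0411 = 0.4234
E(R) = R_f + β × MRP = 5.09% + 0.4234 × 8.07% = 8.51%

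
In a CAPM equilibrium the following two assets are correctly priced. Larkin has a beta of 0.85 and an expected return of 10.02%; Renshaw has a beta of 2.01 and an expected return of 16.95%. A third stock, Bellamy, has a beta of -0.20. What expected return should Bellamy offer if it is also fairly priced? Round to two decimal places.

MRP (SML slope) = (16.95% − 10.02%) / (2.01 − 0.85) = 6.93% / 1.16 = 5.9741%
R_f (intercept) = 10.02% − 0.85 × 5.9741% = 4.9420%
E(R_Bellamy) = R_f + β × MRP = 4.9420% + -0.20 × 5.9741% = 3.75%

3.75%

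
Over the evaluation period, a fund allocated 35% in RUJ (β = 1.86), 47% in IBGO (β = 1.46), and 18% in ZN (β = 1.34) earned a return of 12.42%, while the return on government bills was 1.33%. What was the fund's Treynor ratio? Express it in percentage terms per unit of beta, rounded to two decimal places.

7.03%

β_P = 0.35×1.86 + 0.47×1.46 + 0.18×1.34 = 1.5784
Treynor = (R_P − R_f) / β_P = (12.42% − 1.33%) / 1.5784 = 11.09% / 1.5784 = 7.03%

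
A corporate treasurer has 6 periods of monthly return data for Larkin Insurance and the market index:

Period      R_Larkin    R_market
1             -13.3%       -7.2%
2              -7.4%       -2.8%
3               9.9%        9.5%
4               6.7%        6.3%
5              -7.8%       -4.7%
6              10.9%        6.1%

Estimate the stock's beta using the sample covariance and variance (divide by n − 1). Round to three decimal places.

Mean R_i = (-13.3 − 7.4 + 9.9 + 6.7 − 7.8 + 10.9) / 6 = -0.1667%
Mean R_m = (-7.2 − 2.8 + 9.5 + 6.3 − 4.7 + 6.1) / 6 = 1.2000%
Σ(R_i − R̄_i)(R_m − R̄_m) = 357.0900  ⇒  Cov = 357.0900 / 5 = 71.4180
Σ(R_m − R̄_m)² = 240.2800  ⇒  Var(R_m) = 240.2800 / 5 = 48.0560
β = Cov / Var(R_m) = 71.4180 / 48.0560 = 1.4861

1.486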